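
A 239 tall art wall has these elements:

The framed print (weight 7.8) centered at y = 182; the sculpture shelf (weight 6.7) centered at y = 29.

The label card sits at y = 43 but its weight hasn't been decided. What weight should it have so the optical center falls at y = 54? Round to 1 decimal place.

w ≈ 75.5

Known weights sum to 7.8 + 6.7 = 14.5; their moment is 7.8·182 + 6.7·29 = 1613.9.
For the centroid to hit 54: (1613.9 + w·43) / (14.5 + w) = 54.
So w = (54·14.5 − 1613.9)/(43 − 54) = -830.9/-11 ≈ 75.54.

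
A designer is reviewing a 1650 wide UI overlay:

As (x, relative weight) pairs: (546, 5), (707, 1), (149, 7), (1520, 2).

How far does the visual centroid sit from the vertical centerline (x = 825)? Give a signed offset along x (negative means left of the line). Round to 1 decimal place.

≈ -323.7

Weights sum to 5 + 1 + 7 + 2 = 15.
x-moment: 5·546 + 1·707 + 7·149 + 2·1520 = 7520; centroid 7520/15 ≈ 501.33.
Difference: 501.33 − 825 ≈ -323.67.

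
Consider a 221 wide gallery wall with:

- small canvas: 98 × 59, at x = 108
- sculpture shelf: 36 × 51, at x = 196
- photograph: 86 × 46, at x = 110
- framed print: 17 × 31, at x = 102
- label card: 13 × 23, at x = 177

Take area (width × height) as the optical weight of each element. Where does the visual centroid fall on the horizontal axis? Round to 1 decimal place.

Areas → weights: small canvas 98·59 = 5782, sculpture shelf 36·51 = 1836, photograph 86·46 = 3956, framed print 17·31 = 527, label card 13·23 = 299; Σw = 12400.
Σw·x = 5782·108 + 1836·196 + 3956·110 + 527·102 + 299·177 = 1526149, so x̄ = 1526149/12400 ≈ 123.08.

x ≈ 123.1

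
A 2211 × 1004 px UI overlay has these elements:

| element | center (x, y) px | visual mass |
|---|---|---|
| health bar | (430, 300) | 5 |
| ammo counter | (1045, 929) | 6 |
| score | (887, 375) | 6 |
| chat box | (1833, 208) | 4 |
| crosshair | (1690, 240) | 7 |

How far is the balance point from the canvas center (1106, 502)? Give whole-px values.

Weights sum to 5 + 6 + 6 + 4 + 7 = 28.
Σw·x = 5·430 + 6·1045 + 6·887 + 4·1833 + 7·1690 = 32904, so x̄ = 32904/28 ≈ 1175.14.
Σw·y = 5·300 + 6·929 + 6·375 + 4·208 + 7·240 = 11836, so ȳ = 11836/28 ≈ 422.71.
Offset from (1106, 502): Δx ≈ 69.14, Δy ≈ -79.29; distance = √(Δx² + Δy²) ≈ 105.20.

≈ 105 px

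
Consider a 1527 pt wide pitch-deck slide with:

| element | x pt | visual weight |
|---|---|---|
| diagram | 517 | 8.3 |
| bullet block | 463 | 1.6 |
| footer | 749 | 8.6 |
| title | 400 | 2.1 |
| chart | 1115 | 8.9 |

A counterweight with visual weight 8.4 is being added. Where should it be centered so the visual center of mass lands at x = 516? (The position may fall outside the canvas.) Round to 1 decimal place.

New total weight: (8.3 + 1.6 + 8.6 + 2.1 + 8.9) + 8.4 = 37.9.
x: need Σw·x = 37.9·516 = 19556.4. Existing = 8.3·517 + 1.6·463 + 8.6·749 + 2.1·400 + 8.9·1115 = 22236.8. Remainder -2680.4 / 8.4 ≈ -319.10.

x ≈ -319.1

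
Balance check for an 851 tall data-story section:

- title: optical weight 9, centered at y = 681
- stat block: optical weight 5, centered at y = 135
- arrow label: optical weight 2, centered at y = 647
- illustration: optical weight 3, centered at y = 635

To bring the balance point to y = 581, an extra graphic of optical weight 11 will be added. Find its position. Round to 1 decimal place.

y ≈ 675.2

With the extra graphic, Σw becomes 9 + 5 + 2 + 3 + 11 = 30.
y: target moment 30×581 = 17430; current 9·681 + 5·135 + 2·647 + 3·635 = 10003; the extra graphic supplies 7427, so y = 7427/11 ≈ 675.18.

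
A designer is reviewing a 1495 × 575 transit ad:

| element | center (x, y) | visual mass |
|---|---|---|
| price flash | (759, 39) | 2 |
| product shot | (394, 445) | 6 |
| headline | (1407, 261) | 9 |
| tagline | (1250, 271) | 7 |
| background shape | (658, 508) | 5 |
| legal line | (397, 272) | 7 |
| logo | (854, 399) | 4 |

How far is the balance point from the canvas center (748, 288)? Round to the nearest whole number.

≈ 127

Weights sum to 2 + 6 + 9 + 7 + 5 + 7 + 4 = 40.
Σw·x = 2·759 + 6·394 + 9·1407 + 7·1250 + 5·658 + 7·397 + 4·854 = 34780, so x̄ = 34780/40 ≈ 869.50.
Σw·y = 2·39 + 6·445 + 9·261 + 7·271 + 5·508 + 7·272 + 4·399 = 13034, so ȳ = 13034/40 ≈ 325.85.
Offset from (748, 288): Δx ≈ 121.50, Δy ≈ 37.85; distance = √(Δx² + Δy²) ≈ 127.26.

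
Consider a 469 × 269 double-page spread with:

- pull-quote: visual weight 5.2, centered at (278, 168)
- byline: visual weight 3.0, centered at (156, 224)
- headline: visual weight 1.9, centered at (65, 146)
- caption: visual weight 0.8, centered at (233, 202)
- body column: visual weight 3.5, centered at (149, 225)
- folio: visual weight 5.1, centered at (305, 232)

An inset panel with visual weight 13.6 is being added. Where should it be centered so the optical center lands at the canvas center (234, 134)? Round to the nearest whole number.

(253, 35)

With the inset panel, Σw becomes 5.2 + 3.0 + 1.9 + 0.8 + 3.5 + 5.1 + 13.6 = 33.1.
x: target moment 33.1×234 = 7745.4; current 5.2·278 + 3.0·156 + 1.9·65 + 0.8·233 + 3.5·149 + 5.1·305 = 4300.5; the inset panel supplies 3444.9, so x = 3444.9/13.6 ≈ 253.30.
y: target moment 33.1×134 = 4435.4; current 5.2·168 + 3.0·224 + 1.9·146 + 0.8·202 + 3.5·225 + 5.1·232 = 3955.3; the inset panel supplies 480.1, so y = 480.1/13.6 ≈ 35.30.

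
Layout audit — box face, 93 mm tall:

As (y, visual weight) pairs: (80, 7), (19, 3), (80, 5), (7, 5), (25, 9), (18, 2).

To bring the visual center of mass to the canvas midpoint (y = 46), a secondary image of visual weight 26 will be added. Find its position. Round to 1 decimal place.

With the secondary image, Σw becomes 7 + 3 + 5 + 5 + 9 + 2 + 26 = 57.
Along y: (1313 + 26·y) / 57 = 46 (existing moment 7·80 + 3·19 + 5·80 + 5·7 + 9·25 + 2·18 = 1313) ⇒ y = (2622 − 1313) / 26 ≈ 50.35.

y ≈ 50.3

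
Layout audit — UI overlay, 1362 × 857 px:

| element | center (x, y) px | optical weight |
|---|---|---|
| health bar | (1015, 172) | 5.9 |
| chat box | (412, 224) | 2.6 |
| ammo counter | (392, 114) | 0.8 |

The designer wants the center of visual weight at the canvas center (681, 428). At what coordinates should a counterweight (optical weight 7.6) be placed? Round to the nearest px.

With the counterweight, Σw becomes 5.9 + 2.6 + 0.8 + 7.6 = 16.9.
x: need Σw·x = 16.9·681 = 11508.9. Existing = 5.9·1015 + 2.6·412 + 0.8·392 = 7373.3. Remainder 4135.6 / 7.6 ≈ 544.16.
y: need Σw·y = 16.9·428 = 7233.2. Existing = 5.9·172 + 2.6·224 + 0.8·114 = 1688.4. Remainder 5544.8 / 7.6 ≈ 729.58.

(544, 730)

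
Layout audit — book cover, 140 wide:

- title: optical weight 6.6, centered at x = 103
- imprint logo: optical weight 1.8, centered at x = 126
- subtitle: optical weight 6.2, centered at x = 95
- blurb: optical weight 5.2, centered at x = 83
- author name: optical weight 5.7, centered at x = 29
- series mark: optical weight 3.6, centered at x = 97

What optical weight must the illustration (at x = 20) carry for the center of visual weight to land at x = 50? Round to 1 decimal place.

Fixed elements: Σw = 6.6 + 1.8 + 6.2 + 5.2 + 5.7 + 3.6 = 29.1, Σw·x = 6.6·103 + 1.8·126 + 6.2·95 + 5.2·83 + 5.7·29 + 3.6·97 = 2441.7.
Balance at x = 50 requires (2441.7 + w·20) / (29.1 + w) = 50.
Rearranging, w·(20 − 50) = 50·29.1 − 2441.7 = -986.7, so w ≈ -986.7/-30 = 32.89.

w ≈ 32.9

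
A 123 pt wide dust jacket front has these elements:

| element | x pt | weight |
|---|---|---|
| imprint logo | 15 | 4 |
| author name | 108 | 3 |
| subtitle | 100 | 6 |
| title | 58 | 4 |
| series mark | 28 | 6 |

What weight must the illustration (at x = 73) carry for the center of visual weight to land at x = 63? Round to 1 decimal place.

w ≈ 6.5

Existing Σw = 23 (4 + 3 + 6 + 4 + 6); existing moment 4·15 + 3·108 + 6·100 + 4·58 + 6·28 = 1384.
For the centroid to hit 63: (1384 + w·73) / (23 + w) = 63.
Solving: w = (63·23 − 1384) / (73 − 63) = 65 / 10 ≈ 6.50.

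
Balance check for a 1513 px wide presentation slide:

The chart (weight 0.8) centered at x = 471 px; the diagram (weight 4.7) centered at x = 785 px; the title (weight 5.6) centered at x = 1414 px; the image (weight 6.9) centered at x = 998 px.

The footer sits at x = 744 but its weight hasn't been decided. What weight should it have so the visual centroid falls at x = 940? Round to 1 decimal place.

w ≈ 10.0

Fixed elements: Σw = 0.8 + 4.7 + 5.6 + 6.9 = 18.0, Σw·x = 0.8·471 + 4.7·785 + 5.6·1414 + 6.9·998 = 18870.9.
For the centroid to hit 940: (18870.9 + w·744) / (18.0 + w) = 940.
Rearranging, w·(744 − 940) = 940·18.0 − 18870.9 = -1950.9, so w ≈ -1950.9/-196 = 9.95.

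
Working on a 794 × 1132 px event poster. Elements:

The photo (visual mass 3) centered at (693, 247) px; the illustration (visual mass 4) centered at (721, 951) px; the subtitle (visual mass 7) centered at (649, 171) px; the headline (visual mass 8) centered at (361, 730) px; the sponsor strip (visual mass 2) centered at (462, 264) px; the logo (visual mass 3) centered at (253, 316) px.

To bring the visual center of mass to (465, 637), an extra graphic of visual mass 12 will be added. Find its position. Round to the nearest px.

(338, 982)

With the extra graphic, Σw becomes 3 + 4 + 7 + 8 + 2 + 3 + 12 = 39.
x: target moment 39×465 = 18135; current 3·693 + 4·721 + 7·649 + 8·361 + 2·462 + 3·253 = 14077; the extra graphic supplies 4058, so x = 4058/12 ≈ 338.17.
y: target moment 39×637 = 24843; current 3·247 + 4·951 + 7·171 + 8·730 + 2·264 + 3·316 = 13058; the extra graphic supplies 11785, so y = 11785/12 ≈ 982.08.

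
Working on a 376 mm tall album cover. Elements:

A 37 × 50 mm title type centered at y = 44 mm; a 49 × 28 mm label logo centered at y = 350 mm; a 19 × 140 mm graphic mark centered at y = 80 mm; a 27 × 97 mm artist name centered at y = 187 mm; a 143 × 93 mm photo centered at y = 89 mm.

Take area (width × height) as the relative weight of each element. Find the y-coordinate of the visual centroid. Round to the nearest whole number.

y ≈ 112

Taking area as weight: title type 37·50 = 1850, label logo 49·28 = 1372, graphic mark 19·140 = 2660, artist name 27·97 = 2619, photo 143·93 = 13299. Sum 21800.
y-moment: 1850·44 + 1372·350 + 2660·80 + 2619·187 + 13299·89 = 2447764; centroid 2447764/21800 ≈ 112.28.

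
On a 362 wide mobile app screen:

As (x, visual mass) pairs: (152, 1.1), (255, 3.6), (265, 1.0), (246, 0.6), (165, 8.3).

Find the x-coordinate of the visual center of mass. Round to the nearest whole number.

x ≈ 196

Total weight = 1.1 + 3.6 + 1.0 + 0.6 + 8.3 = 14.6.
x-moment: 1.1·152 + 3.6·255 + 1.0·265 + 0.6·246 + 8.3·165 = 2867.3; centroid 2867.3/14.6 ≈ 196.39.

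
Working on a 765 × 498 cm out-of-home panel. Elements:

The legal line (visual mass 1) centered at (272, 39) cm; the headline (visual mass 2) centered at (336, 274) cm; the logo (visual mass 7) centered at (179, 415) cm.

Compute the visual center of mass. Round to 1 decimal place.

Weights sum to 1 + 2 + 7 = 10.
x: (1·272 + 2·336 + 7·179) / 10 = 2197 / 10 ≈ 219.70
y: (1·39 + 2·274 + 7·415) / 10 = 3492 / 10 ≈ 349.20

(219.7, 349.2)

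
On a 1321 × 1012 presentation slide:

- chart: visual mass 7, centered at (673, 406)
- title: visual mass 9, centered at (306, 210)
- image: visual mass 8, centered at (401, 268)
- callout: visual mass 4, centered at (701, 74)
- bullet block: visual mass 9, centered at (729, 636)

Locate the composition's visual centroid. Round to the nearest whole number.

(542, 349)

Total weight = 7 + 9 + 8 + 4 + 9 = 37.
x-moment: 7·673 + 9·306 + 8·401 + 4·701 + 9·729 = 20038; centroid 20038/37 ≈ 541.57.
y-moment: 7·406 + 9·210 + 8·268 + 4·74 + 9·636 = 12896; centroid 12896/37 ≈ 348.54.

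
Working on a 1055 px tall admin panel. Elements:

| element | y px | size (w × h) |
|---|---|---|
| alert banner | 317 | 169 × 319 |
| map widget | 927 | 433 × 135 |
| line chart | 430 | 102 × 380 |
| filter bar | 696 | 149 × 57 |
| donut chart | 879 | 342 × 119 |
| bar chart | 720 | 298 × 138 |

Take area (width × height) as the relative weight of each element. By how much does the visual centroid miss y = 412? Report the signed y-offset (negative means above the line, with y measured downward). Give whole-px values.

Taking area as weight: alert banner 169·319 = 53911, map widget 433·135 = 58455, line chart 102·380 = 38760, filter bar 149·57 = 8493, donut chart 342·119 = 40698, bar chart 298·138 = 41124. Sum 241441.
y-moment: 53911·317 + 58455·927 + 38760·430 + 8493·696 + 40698·879 + 41124·720 = 159238322; centroid 159238322/241441 ≈ 659.53.
Difference: 659.53 − 412 ≈ 247.53.

≈ 248 px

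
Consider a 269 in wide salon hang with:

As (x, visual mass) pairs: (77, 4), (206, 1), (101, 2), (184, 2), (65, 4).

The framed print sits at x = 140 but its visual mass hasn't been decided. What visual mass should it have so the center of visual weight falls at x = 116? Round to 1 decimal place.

w ≈ 6.8

Existing Σw = 13 (4 + 1 + 2 + 2 + 4); existing moment 4·77 + 1·206 + 2·101 + 2·184 + 4·65 = 1344.
For the centroid to hit 116: (1344 + w·140) / (13 + w) = 116.
Rearranging, w·(140 − 116) = 116·13 − 1344 = 164, so w ≈ 164/24 = 6.83.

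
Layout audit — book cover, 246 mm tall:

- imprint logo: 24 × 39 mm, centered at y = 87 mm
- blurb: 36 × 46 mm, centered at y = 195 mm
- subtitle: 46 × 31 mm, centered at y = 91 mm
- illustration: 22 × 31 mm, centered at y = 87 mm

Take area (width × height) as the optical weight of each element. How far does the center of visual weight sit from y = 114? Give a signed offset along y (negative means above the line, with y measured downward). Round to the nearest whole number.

Taking area as weight: imprint logo 24·39 = 936, blurb 36·46 = 1656, subtitle 46·31 = 1426, illustration 22·31 = 682. Sum 4700.
Σw·y = 936·87 + 1656·195 + 1426·91 + 682·87 = 593452, so ȳ = 593452/4700 ≈ 126.27.
Against y = 114, that's 126.27 − 114 = 12.27.

≈ 12 mm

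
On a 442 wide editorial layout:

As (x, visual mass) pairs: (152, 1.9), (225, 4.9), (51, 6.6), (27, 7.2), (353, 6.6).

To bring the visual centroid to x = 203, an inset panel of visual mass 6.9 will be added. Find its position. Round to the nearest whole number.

With the inset panel, Σw becomes 1.9 + 4.9 + 6.6 + 7.2 + 6.6 + 6.9 = 34.1.
Along x: (4252.1 + 6.9·x) / 34.1 = 203 (existing moment 1.9·152 + 4.9·225 + 6.6·51 + 7.2·27 + 6.6·353 = 4252.1) ⇒ x = (6922.3 − 4252.1) / 6.9 ≈ 386.99.

x ≈ 387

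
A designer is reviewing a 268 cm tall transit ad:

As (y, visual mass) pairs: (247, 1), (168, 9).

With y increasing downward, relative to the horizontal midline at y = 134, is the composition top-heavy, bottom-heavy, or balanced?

Weights sum to 1 + 9 = 10.
Σw·y = 1·247 + 9·168 = 1759, so ȳ = 1759/10 ≈ 175.90.
175.9 lies below (larger y than) the midline 134, so the layout is bottom-heavy.

bottom-heavy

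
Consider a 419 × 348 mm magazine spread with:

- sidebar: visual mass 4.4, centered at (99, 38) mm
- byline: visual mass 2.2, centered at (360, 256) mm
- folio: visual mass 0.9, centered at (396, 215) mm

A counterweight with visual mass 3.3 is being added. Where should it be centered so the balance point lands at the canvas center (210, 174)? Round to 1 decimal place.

(207.3, 289.5)

New total weight: (4.4 + 2.2 + 0.9) + 3.3 = 10.8.
Along x: (1584.0 + 3.3·x) / 10.8 = 210 (existing moment 4.4·99 + 2.2·360 + 0.9·396 = 1584.0) ⇒ x = (2268.0 − 1584.0) / 3.3 ≈ 207.27.
Along y: (923.9 + 3.3·y) / 10.8 = 174 (existing moment 4.4·38 + 2.2·256 + 0.9·215 = 923.9) ⇒ y = (1879.2 − 923.9) / 3.3 ≈ 289.48.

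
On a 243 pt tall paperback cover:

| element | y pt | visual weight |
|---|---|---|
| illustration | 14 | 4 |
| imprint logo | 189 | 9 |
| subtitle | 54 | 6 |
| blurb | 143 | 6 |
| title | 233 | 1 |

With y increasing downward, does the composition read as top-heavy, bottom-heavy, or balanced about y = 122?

Weights sum to 4 + 9 + 6 + 6 + 1 = 26.
y-moment: 4·14 + 9·189 + 6·54 + 6·143 + 1·233 = 3172; centroid 3172/26 ≈ 122.00.
The centroid 122.00 matches the midline at 122, so the layout is balanced.

balanced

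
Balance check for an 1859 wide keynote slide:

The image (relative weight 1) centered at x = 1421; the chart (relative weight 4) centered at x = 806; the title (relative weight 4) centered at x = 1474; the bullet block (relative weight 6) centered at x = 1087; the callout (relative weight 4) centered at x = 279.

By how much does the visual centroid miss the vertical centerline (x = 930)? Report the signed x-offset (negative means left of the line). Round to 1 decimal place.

Total weight = 1 + 4 + 4 + 6 + 4 = 19.
Σw·x = 1·1421 + 4·806 + 4·1474 + 6·1087 + 4·279 = 18179, so x̄ = 18179/19 ≈ 956.79.
Offset from x = 930: 956.79 − 930 ≈ 26.79.

≈ 26.8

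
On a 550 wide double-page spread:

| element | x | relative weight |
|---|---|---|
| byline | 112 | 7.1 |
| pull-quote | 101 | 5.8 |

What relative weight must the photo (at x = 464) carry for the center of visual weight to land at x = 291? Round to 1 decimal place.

Fixed elements: Σw = 7.1 + 5.8 = 12.9, Σw·x = 7.1·112 + 5.8·101 = 1381.0.
Set Σw·x/Σw = 291: (1381.0 + 464w) = 291·(12.9 + w).
Rearranging, w·(464 − 291) = 291·12.9 − 1381.0 = 2372.9, so w ≈ 2372.9/173 = 13.72.

w ≈ 13.7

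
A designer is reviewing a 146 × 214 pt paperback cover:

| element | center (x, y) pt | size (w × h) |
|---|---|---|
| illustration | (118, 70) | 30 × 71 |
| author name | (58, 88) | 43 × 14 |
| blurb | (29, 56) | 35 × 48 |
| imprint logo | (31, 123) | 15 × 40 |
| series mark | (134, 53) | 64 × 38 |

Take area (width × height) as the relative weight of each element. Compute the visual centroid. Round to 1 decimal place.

(91.3, 67.0)

Taking area as weight: illustration 30·71 = 2130, author name 43·14 = 602, blurb 35·48 = 1680, imprint logo 15·40 = 600, series mark 64·38 = 2432. Sum 7444.
x-moment: 2130·118 + 602·58 + 1680·29 + 600·31 + 2432·134 = 679464; centroid 679464/7444 ≈ 91.28.
y-moment: 2130·70 + 602·88 + 1680·56 + 600·123 + 2432·53 = 498852; centroid 498852/7444 ≈ 67.01.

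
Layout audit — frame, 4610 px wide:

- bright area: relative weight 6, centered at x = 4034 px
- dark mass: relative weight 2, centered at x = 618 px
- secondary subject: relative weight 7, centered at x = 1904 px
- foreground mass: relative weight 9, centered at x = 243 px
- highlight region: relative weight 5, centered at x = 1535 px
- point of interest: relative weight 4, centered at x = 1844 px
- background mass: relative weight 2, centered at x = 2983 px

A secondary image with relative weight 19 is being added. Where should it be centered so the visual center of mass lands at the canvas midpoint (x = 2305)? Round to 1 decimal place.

x ≈ 3289.4

After adding the secondary image, total weight = 6 + 2 + 7 + 9 + 5 + 4 + 2 + 19 = 54.
x: need Σw·x = 54·2305 = 124470. Existing = 6·4034 + 2·618 + 7·1904 + 9·243 + 5·1535 + 4·1844 + 2·2983 = 61972. Remainder 62498 / 19 ≈ 3289.37.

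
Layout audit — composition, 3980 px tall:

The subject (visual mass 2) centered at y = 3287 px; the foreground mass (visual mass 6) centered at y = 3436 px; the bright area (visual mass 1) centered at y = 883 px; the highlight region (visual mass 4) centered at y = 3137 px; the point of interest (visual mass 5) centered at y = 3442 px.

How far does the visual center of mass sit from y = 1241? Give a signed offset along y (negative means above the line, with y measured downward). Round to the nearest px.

Σw = 2 + 6 + 1 + 4 + 5 = 18.
y-moment: 2·3287 + 6·3436 + 1·883 + 4·3137 + 5·3442 = 57831; centroid 57831/18 ≈ 3212.83.
Against y = 1241, that's 3212.83 − 1241 = 1971.83.

≈ 1972 px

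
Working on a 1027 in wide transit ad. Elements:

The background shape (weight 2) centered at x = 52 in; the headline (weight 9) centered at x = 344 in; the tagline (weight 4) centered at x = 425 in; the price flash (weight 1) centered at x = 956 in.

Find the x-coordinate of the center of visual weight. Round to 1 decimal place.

Σw = 2 + 9 + 4 + 1 = 16.
x-moment: 2·52 + 9·344 + 4·425 + 1·956 = 5856; centroid 5856/16 ≈ 366.00.

x ≈ 366.0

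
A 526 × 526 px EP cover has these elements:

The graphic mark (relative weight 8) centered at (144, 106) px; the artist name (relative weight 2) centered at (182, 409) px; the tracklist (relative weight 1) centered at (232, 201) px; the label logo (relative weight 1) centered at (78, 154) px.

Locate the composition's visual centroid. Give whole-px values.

Σw = 8 + 2 + 1 + 1 = 12.
x: (8·144 + 2·182 + 1·232 + 1·78) / 12 = 1826 / 12 ≈ 152.17
y: (8·106 + 2·409 + 1·201 + 1·154) / 12 = 2021 / 12 ≈ 168.42

(152, 168)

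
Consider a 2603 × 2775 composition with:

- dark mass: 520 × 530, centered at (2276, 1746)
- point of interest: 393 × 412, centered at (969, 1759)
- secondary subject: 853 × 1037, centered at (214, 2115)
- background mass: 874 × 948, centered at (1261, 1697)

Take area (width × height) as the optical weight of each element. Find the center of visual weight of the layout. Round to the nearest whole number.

Areas → weights: dark mass 520·530 = 275600, point of interest 393·412 = 161916, secondary subject 853·1037 = 884561, background mass 874·948 = 828552; Σw = 2150629.
x-moment: 275600·2276 + 161916·969 + 884561·214 + 828552·1261 = 2018262330; centroid 2018262330/2150629 ≈ 938.45.
y-moment: 275600·1746 + 161916·1759 + 884561·2115 + 828552·1697 = 4042907103; centroid 4042907103/2150629 ≈ 1879.87.

(938, 1880)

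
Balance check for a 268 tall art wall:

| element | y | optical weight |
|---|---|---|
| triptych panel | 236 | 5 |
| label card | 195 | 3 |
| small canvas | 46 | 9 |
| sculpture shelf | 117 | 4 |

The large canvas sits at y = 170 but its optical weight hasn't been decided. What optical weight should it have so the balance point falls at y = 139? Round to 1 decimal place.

Fixed elements: Σw = 5 + 3 + 9 + 4 = 21, Σw·y = 5·236 + 3·195 + 9·46 + 4·117 = 2647.
For the centroid to hit 139: (2647 + w·170) / (21 + w) = 139.
So w = (139·21 − 2647)/(170 − 139) = 272/31 ≈ 8.77.

w ≈ 8.8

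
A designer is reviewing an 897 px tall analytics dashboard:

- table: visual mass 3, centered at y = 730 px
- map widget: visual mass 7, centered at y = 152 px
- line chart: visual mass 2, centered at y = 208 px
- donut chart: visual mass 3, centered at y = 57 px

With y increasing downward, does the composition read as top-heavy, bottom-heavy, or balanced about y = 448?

top-heavy

Σw = 3 + 7 + 2 + 3 = 15.
y: (3·730 + 7·152 + 2·208 + 3·57) / 15 = 3841 / 15 ≈ 256.07
256.1 lies above (smaller y than) the midline 448, so the layout is top-heavy.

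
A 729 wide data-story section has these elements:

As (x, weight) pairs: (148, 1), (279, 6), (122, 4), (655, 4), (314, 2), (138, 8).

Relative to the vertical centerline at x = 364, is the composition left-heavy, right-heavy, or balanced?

left-heavy

Total weight = 1 + 6 + 4 + 4 + 2 + 8 = 25.
x: moment 6662 / weight 25 ≈ 266.48
Since 266.5 is left of 364, the composition reads left-heavy.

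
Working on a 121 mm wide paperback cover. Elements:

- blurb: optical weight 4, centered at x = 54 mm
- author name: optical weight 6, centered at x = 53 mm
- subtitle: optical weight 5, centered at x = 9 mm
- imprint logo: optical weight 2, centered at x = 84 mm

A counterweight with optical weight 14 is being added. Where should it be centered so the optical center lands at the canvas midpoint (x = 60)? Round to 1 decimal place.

New total weight: (4 + 6 + 5 + 2) + 14 = 31.
x: target moment 31×60 = 1860; current 4·54 + 6·53 + 5·9 + 2·84 = 747; the counterweight supplies 1113, so x = 1113/14 ≈ 79.50.

x ≈ 79.5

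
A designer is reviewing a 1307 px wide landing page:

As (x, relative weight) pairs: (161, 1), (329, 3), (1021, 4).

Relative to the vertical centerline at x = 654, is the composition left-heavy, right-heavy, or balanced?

balanced

Weights sum to 1 + 3 + 4 = 8.
x-moment: 1·161 + 3·329 + 4·1021 = 5232; centroid 5232/8 ≈ 654.00.
That equals the midline 654 — balanced.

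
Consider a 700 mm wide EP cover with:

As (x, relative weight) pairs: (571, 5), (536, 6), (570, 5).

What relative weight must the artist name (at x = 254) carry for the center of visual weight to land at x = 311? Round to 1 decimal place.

w ≈ 69.2

Fixed elements: Σw = 5 + 6 + 5 = 16, Σw·x = 5·571 + 6·536 + 5·570 = 8921.
Set Σw·x/Σw = 311: (8921 + 254w) = 311·(16 + w).
So w = (311·16 − 8921)/(254 − 311) = -3945/-57 ≈ 69.21.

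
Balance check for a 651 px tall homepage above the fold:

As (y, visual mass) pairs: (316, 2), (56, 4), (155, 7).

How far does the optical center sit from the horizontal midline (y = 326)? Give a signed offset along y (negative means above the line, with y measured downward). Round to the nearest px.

Weights sum to 2 + 4 + 7 = 13.
Σw·y = 2·316 + 4·56 + 7·155 = 1941, so ȳ = 1941/13 ≈ 149.31.
Against y = 326, that's 149.31 − 326 = -176.69.

≈ -177 px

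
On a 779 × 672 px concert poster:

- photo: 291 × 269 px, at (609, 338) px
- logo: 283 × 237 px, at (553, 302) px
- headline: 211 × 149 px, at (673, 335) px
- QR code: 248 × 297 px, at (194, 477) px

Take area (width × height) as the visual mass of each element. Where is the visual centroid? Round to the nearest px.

Taking area as weight: photo 291·269 = 78279, logo 283·237 = 67071, headline 211·149 = 31439, QR code 248·297 = 73656. Sum 250445.
x-moment: 78279·609 + 67071·553 + 31439·673 + 73656·194 = 120209885; centroid 120209885/250445 ≈ 479.99.
y-moment: 78279·338 + 67071·302 + 31439·335 + 73656·477 = 92379721; centroid 92379721/250445 ≈ 368.86.

(480, 369)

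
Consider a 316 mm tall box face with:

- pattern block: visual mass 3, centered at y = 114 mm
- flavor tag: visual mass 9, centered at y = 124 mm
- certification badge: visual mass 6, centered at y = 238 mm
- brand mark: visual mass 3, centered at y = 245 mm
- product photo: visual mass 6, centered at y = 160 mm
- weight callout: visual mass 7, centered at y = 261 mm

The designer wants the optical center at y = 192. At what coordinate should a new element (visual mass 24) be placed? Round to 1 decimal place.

New total weight: (3 + 9 + 6 + 3 + 6 + 7) + 24 = 58.
y: need Σw·y = 58·192 = 11136. Existing = 3·114 + 9·124 + 6·238 + 3·245 + 6·160 + 7·261 = 6408. Remainder 4728 / 24 ≈ 197.00.

y ≈ 197.0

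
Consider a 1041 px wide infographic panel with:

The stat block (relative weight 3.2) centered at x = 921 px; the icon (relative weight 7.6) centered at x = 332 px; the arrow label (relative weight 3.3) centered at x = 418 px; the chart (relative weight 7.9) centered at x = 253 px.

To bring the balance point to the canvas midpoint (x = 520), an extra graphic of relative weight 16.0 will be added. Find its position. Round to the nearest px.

After adding the extra graphic, total weight = 3.2 + 7.6 + 3.3 + 7.9 + 16.0 = 38.0.
x: target moment 38.0×520 = 19760.0; current 3.2·921 + 7.6·332 + 3.3·418 + 7.9·253 = 8848.5; the extra graphic supplies 10911.5, so x = 10911.5/16.0 ≈ 681.97.

x ≈ 682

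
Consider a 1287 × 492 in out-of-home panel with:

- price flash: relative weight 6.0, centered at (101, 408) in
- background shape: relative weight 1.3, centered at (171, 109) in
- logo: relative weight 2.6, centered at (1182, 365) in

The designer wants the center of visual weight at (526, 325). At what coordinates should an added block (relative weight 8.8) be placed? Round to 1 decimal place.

With the added block, Σw becomes 6.0 + 1.3 + 2.6 + 8.8 = 18.7.
x: target moment 18.7×526 = 9836.2; current 6.0·101 + 1.3·171 + 2.6·1182 = 3901.5; the added block supplies 5934.7, so x = 5934.7/8.8 ≈ 674.40.
y: target moment 18.7×325 = 6077.5; current 6.0·408 + 1.3·109 + 2.6·365 = 3538.7; the added block supplies 2538.8, so y = 2538.8/8.8 ≈ 288.50.

(674.4, 288.5)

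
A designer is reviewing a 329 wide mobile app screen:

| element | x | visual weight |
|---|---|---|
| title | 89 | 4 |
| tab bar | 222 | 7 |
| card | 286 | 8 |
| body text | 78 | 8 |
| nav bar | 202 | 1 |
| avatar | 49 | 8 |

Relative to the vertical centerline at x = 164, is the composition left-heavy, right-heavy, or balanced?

left-heavy

Total weight = 4 + 7 + 8 + 8 + 1 + 8 = 36.
Σw·x = 5416; x̄ = 5416/36 ≈ 150.44.
150.4 lies left of the midline 164, so the layout is left-heavy.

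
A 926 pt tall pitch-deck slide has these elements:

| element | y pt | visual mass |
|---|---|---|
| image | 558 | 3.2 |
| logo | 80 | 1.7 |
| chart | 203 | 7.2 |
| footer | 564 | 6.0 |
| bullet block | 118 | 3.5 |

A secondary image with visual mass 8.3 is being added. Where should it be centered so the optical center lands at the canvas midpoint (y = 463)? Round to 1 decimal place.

With the secondary image, Σw becomes 3.2 + 1.7 + 7.2 + 6.0 + 3.5 + 8.3 = 29.9.
Along y: (7180.2 + 8.3·y) / 29.9 = 463 (existing moment 3.2·558 + 1.7·80 + 7.2·203 + 6.0·564 + 3.5·118 = 7180.2) ⇒ y = (13843.7 − 7180.2) / 8.3 ≈ 802.83.

y ≈ 802.8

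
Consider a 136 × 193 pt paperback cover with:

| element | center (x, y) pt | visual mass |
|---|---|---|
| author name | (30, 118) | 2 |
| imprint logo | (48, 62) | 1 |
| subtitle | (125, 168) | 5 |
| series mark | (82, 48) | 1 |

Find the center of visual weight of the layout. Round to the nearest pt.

Weights sum to 2 + 1 + 5 + 1 = 9.
Σw·x = 2·30 + 1·48 + 5·125 + 1·82 = 815, so x̄ = 815/9 ≈ 90.56.
Σw·y = 2·118 + 1·62 + 5·168 + 1·48 = 1186, so ȳ = 1186/9 ≈ 131.78.

(91, 132)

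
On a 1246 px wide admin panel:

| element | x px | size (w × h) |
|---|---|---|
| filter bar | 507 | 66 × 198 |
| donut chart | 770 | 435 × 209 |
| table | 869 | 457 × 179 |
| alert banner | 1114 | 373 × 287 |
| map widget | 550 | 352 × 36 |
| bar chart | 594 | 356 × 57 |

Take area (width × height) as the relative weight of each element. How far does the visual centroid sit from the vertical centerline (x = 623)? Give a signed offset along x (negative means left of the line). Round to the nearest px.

≈ 255 px

Taking area as weight: filter bar 66·198 = 13068, donut chart 435·209 = 90915, table 457·179 = 81803, alert banner 373·287 = 107051, map widget 352·36 = 12672, bar chart 356·57 = 20292. Sum 325801.
Σw·x = 285994695; x̄ = 285994695/325801 ≈ 877.82.
Against x = 623, that's 877.82 − 623 = 254.82.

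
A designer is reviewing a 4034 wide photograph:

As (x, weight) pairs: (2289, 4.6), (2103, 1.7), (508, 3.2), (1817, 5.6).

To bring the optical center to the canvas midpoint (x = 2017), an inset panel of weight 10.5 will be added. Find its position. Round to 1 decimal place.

x ≈ 2450.5

After adding the inset panel, total weight = 4.6 + 1.7 + 3.2 + 5.6 + 10.5 = 25.6.
Along x: (25905.3 + 10.5·x) / 25.6 = 2017 (existing moment 4.6·2289 + 1.7·2103 + 3.2·508 + 5.6·1817 = 25905.3) ⇒ x = (51635.2 − 25905.3) / 10.5 ≈ 2450.47.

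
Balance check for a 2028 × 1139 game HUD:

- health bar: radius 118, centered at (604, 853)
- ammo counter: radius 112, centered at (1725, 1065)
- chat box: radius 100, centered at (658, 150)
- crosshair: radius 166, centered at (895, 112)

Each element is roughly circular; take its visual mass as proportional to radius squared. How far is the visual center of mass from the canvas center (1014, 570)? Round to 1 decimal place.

Weights ∝ r²: health bar 118² = 13924, ammo counter 112² = 12544, chat box 100² = 10000, crosshair 166² = 27556; Σw = 64024.
Σw·x = 13924·604 + 12544·1725 + 10000·658 + 27556·895 = 61291116, so x̄ = 61291116/64024 ≈ 957.31.
Σw·y = 13924·853 + 12544·1065 + 10000·150 + 27556·112 = 29822804, so ȳ = 29822804/64024 ≈ 465.81.
Offset from (1014, 570): Δx ≈ -56.69, Δy ≈ -104.19; distance = √(Δx² + Δy²) ≈ 118.61.

≈ 118.6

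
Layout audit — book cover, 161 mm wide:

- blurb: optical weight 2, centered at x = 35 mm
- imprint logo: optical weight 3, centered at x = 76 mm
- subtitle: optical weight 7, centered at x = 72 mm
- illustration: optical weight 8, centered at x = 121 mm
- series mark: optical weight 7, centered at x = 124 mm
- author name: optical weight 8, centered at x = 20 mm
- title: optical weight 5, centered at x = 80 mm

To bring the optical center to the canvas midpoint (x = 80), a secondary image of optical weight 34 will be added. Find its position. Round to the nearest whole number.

x ≈ 80

New total weight: (2 + 3 + 7 + 8 + 7 + 8 + 5) + 34 = 74.
x: need Σw·x = 74·80 = 5920. Existing = 2·35 + 3·76 + 7·72 + 8·121 + 7·124 + 8·20 + 5·80 = 3198. Remainder 2722 / 34 ≈ 80.06.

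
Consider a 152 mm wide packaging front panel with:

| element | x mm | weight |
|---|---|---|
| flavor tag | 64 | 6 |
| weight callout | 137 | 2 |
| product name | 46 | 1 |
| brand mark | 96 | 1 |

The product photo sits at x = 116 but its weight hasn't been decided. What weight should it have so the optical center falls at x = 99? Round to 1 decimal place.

Fixed elements: Σw = 6 + 2 + 1 + 1 = 10, Σw·x = 6·64 + 2·137 + 1·46 + 1·96 = 800.
Balance at x = 99 requires (800 + w·116) / (10 + w) = 99.
Rearranging, w·(116 − 99) = 99·10 − 800 = 190, so w ≈ 190/17 = 11.18.

w ≈ 11.2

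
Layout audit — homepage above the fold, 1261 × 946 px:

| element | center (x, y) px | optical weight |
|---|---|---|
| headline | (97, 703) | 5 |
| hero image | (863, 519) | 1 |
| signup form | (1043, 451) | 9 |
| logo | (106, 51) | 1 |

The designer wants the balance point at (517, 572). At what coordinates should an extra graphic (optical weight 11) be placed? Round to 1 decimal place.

(283.5, 663.6)

After adding the extra graphic, total weight = 5 + 1 + 9 + 1 + 11 = 27.
x: target moment 27×517 = 13959; current 5·97 + 1·863 + 9·1043 + 1·106 = 10841; the extra graphic supplies 3118, so x = 3118/11 ≈ 283.45.
y: target moment 27×572 = 15444; current 5·703 + 1·519 + 9·451 + 1·51 = 8144; the extra graphic supplies 7300, so y = 7300/11 ≈ 663.64.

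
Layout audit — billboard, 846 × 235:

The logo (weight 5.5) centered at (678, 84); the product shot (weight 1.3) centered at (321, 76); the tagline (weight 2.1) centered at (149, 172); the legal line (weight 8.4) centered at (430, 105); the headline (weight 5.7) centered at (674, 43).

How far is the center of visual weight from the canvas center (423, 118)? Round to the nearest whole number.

Σw = 5.5 + 1.3 + 2.1 + 8.4 + 5.7 = 23.0.
Σw·x = 5.5·678 + 1.3·321 + 2.1·149 + 8.4·430 + 5.7·674 = 11913.0, so x̄ = 11913.0/23.0 ≈ 517.96.
Σw·y = 5.5·84 + 1.3·76 + 2.1·172 + 8.4·105 + 5.7·43 = 2049.1, so ȳ = 2049.1/23.0 ≈ 89.09.
Offset from (423, 118): Δx ≈ 94.96, Δy ≈ -28.91; distance = √(Δx² + Δy²) ≈ 99.26.

≈ 99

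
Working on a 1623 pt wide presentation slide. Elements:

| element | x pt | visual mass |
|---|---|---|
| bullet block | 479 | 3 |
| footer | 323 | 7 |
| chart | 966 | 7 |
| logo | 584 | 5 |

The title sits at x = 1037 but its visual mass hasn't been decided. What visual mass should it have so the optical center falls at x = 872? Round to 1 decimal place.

w ≈ 35.2

Existing Σw = 22 (3 + 7 + 7 + 5); existing moment 3·479 + 7·323 + 7·966 + 5·584 = 13380.
Balance at x = 872 requires (13380 + w·1037) / (22 + w) = 872.
Solving: w = (872·22 − 13380) / (1037 − 872) = 5804 / 165 ≈ 35.18.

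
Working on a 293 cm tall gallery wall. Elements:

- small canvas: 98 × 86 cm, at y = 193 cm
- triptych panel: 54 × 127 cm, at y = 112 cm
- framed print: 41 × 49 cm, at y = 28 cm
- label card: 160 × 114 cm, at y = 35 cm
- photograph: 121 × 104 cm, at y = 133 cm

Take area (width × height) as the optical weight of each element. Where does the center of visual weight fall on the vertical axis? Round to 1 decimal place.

Taking area as weight: small canvas 98·86 = 8428, triptych panel 54·127 = 6858, framed print 41·49 = 2009, label card 160·114 = 18240, photograph 121·104 = 12584. Sum 48119.
y: (8428·193 + 6858·112 + 2009·28 + 18240·35 + 12584·133) / 48119 = 4763024 / 48119 ≈ 98.98

y ≈ 99.0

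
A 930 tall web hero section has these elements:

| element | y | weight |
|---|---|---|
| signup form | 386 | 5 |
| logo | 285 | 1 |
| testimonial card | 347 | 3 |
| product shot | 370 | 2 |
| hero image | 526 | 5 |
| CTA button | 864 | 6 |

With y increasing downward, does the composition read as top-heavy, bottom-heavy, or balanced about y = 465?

Σw = 5 + 1 + 3 + 2 + 5 + 6 = 22.
Σw·y = 11810; ȳ = 11810/22 ≈ 536.82.
Since 536.8 is below (larger y than) 465, the composition reads bottom-heavy.

bottom-heavy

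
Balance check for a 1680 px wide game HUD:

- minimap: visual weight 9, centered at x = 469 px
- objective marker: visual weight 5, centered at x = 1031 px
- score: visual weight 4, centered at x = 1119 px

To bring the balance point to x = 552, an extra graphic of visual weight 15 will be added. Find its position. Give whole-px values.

x ≈ 291

After adding the extra graphic, total weight = 9 + 5 + 4 + 15 = 33.
x: target moment 33×552 = 18216; current 9·469 + 5·1031 + 4·1119 = 13852; the extra graphic supplies 4364, so x = 4364/15 ≈ 290.93.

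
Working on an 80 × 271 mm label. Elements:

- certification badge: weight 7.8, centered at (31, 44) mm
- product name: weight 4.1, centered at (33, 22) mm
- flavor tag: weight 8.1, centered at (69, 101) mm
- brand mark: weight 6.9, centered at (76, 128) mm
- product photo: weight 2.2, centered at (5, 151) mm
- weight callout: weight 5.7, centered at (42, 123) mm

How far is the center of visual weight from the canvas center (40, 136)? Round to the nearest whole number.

≈ 46 mm

Weights sum to 7.8 + 4.1 + 8.1 + 6.9 + 2.2 + 5.7 = 34.8.
Σw·x = 1710.8; x̄ = 1710.8/34.8 ≈ 49.16.
Σw·y = 3168.0; ȳ = 3168.0/34.8 ≈ 91.03.
Relative to (40, 136): Δ = (9.16, -44.97); |Δ| = √(9.16² + -44.97²) ≈ 45.89.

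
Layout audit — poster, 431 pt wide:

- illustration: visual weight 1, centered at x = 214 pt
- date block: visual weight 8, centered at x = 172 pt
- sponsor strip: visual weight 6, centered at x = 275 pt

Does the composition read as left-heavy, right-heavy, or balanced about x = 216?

balanced

Total weight = 1 + 8 + 6 = 15.
x: (1·214 + 8·172 + 6·275) / 15 = 3240 / 15 ≈ 216.00
216.00 = 216 exactly: balanced.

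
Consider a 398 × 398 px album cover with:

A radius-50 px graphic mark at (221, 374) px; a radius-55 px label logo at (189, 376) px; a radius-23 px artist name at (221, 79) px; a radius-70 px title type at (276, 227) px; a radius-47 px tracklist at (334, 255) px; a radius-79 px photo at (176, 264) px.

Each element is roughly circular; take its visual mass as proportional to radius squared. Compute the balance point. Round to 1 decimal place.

Weights ∝ r²: graphic mark 50² = 2500, label logo 55² = 3025, artist name 23² = 529, title type 70² = 4900, tracklist 47² = 2209, photo 79² = 6241; Σw = 19404.
x: moment 4429756 / weight 19404 ≈ 228.29
y: moment 5437410 / weight 19404 ≈ 280.22

(228.3, 280.2)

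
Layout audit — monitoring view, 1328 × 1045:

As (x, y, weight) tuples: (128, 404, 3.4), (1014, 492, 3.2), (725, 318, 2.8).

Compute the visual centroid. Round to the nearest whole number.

Weights sum to 3.4 + 3.2 + 2.8 = 9.4.
x: (3.4·128 + 3.2·1014 + 2.8·725) / 9.4 = 5710.0 / 9.4 ≈ 607.45
y: (3.4·404 + 3.2·492 + 2.8·318) / 9.4 = 3838.4 / 9.4 ≈ 408.34

(607, 408)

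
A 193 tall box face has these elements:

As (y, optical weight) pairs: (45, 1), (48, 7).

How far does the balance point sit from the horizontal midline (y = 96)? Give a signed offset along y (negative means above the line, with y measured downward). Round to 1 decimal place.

Σw = 1 + 7 = 8.
y: (1·45 + 7·48) / 8 = 381 / 8 ≈ 47.62
Against y = 96, that's 47.62 − 96 = -48.38.

≈ -48.4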